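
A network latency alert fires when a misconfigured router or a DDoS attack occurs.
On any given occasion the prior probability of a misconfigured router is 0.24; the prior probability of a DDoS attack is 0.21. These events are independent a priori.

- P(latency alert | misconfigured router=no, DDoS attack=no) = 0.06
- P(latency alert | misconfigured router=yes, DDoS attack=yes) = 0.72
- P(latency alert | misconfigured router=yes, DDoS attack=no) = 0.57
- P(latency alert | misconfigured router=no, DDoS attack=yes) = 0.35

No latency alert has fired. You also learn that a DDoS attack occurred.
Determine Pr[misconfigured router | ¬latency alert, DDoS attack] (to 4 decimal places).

Weight on misconfigured router=true, given the evidence: 0.28×0.24 = 0.067200
Normalizer over all consistent configurations: 0.65×0.76 + 0.28×0.24 = 0.561200
P(misconfigured router | ¬latency alert, DDoS attack) = 0.067200/0.561200 ≈ 0.1197

Pr[misconfigured router | ¬latency alert, DDoS attack] ≈ 0.1197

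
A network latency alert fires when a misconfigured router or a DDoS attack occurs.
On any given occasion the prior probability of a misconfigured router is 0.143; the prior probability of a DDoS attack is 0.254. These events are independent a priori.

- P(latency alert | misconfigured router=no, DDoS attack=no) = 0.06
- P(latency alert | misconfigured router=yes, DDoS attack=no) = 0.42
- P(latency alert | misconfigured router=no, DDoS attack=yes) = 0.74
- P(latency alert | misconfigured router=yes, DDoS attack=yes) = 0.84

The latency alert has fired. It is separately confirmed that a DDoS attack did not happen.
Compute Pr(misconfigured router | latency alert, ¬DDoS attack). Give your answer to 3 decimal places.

Pr(misconfigured router | latency alert, ¬DDoS attack) ≈ 0.539

By total probability over both values of misconfigured router:
  P(latency alert | ¬DDoS attack) = 0.06*0.857 + 0.42*0.143
        = 0.051420 + 0.060060 = 0.111480
Keeping only the misconfigured router-present terms gives 0.060060, so
  P(misconfigured router | latency alert, ¬DDoS attack) = 0.060060 / 0.111480 ≈ 0.539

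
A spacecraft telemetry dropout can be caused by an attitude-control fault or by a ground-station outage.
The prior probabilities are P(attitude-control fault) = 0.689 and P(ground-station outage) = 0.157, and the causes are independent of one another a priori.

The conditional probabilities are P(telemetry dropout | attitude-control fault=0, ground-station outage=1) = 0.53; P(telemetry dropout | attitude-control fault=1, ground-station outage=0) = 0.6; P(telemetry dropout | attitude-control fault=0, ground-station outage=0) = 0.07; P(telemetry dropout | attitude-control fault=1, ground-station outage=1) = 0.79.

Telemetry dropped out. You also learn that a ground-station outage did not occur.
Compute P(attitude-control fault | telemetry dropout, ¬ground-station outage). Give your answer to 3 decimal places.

P(attitude-control fault | telemetry dropout, ¬ground-station outage) ≈ 0.950

For the numerator, keep only attitude-control fault=true terms: 0.6×0.689 = 0.413400
The normalizing constant is 0.07×0.311 + 0.6×0.689 = 0.435170
P(attitude-control fault | telemetry dropout, ¬ground-station outage) = 0.413400/0.435170 ≈ 0.950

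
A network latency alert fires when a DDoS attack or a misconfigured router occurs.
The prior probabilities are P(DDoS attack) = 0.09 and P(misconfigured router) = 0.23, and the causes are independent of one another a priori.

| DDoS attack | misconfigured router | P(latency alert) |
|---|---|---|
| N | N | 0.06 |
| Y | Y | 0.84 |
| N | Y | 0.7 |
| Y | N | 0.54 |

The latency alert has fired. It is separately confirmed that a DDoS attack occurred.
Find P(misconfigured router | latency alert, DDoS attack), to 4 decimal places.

Weight on misconfigured router=true, given the evidence: 0.84×0.23 = 0.193200
Denominator P(latency alert | DDoS attack): 0.54×0.77 + 0.84×0.23 = 0.609000
Posterior = 0.193200 / 0.609000 ≈ 0.3172

P(misconfigured router | latency alert, DDoS attack) ≈ 0.3172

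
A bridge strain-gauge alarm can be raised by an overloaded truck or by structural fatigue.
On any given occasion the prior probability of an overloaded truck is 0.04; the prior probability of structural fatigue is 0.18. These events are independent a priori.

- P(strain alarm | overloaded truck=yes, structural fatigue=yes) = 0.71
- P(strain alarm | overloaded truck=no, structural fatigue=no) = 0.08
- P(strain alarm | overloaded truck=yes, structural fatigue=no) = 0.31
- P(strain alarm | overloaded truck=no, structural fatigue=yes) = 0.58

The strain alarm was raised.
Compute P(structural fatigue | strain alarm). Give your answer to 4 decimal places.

P(strain alarm) = 0.08×0.96×0.82 + 0.58×0.96×0.18 + 0.31×0.04×0.82 + 0.71×0.04×0.18 = 0.062976 + 0.100224 + 0.010168 + 0.005112 = 0.178480
Restricting to configurations with structural fatigue present: 0.100224 + 0.005112 = 0.105336.
Hence the posterior is 0.105336/0.178480 ≈ 0.5902.

P(structural fatigue | strain alarm) ≈ 0.5902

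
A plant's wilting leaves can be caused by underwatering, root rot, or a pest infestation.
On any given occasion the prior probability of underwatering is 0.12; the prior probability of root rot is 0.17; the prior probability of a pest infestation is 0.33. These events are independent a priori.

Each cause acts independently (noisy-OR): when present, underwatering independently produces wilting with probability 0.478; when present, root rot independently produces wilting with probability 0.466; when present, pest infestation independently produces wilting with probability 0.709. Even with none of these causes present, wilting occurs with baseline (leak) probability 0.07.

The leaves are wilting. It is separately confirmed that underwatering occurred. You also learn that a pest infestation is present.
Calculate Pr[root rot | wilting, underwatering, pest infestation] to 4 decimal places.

Pr[root rot | wilting, underwatering, pest infestation] ≈ 0.1807

Under noisy-OR, P(wilting | causes) = 1 − (1−0.07)·∏(1−qᵢ) over the active causes.
P(wilting | underwatering, pest infestation) = 0.858731*0.83 + 0.924562*0.17 = 0.712747 + 0.157176 = 0.869923
Of this, 0.157176 comes from 0.924562*0.17 (the root rot=true cases).
P(root rot | wilting, underwatering, pest infestation) = 0.157176 / 0.869923 ≈ 0.1807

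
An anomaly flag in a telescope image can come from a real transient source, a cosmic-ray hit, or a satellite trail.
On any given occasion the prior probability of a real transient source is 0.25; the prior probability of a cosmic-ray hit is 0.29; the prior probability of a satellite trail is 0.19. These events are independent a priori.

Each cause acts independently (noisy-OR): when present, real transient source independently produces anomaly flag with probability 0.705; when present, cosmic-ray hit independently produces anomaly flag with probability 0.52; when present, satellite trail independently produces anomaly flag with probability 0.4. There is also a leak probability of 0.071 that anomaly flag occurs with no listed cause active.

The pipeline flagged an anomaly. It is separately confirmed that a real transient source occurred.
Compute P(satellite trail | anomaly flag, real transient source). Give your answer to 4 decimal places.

P(satellite trail | anomaly flag, real transient source) ≈ 0.2083

Under noisy-OR, P(anomaly flag | causes) = 1 − (1−0.071)·∏(1−qᵢ) over the active causes.
P(anomaly flag | real transient source) = 0.725945×0.71×0.81 + 0.835567×0.71×0.19 + 0.868454×0.29×0.81 + 0.921072×0.29×0.19 = 0.417491 + 0.112718 + 0.204000 + 0.050751 = 0.784960
Of this, 0.163469 comes from 0.112718 + 0.050751 (the satellite trail=true cases).
Hence the posterior is 0.163469/0.784960 ≈ 0.2083.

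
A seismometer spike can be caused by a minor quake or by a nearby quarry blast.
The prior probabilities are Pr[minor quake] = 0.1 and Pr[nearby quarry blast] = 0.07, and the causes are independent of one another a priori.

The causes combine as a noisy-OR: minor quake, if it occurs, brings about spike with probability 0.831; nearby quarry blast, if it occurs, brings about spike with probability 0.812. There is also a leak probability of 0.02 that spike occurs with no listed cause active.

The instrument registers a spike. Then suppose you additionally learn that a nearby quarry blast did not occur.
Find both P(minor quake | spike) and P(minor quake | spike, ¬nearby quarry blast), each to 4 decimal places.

Under noisy-OR, P(spike | causes) = 1 − (1−0.02)·∏(1−qᵢ) over the active causes.
For the numerator, keep only minor quake=true terms: 0.077597 + 0.006782 = 0.084379
Denominator P(spike): 0.02*0.9*0.93 + 0.81576*0.9*0.07 + 0.83438*0.1*0.93 + 0.968863*0.1*0.07 = 0.152512
Posterior = 0.084379 / 0.152512 ≈ 0.5533

With the extra evidence:
Weight on minor quake=true, given the evidence: 0.83438·0.1 = 0.083438
Denominator P(spike | ¬nearby quarry blast): 0.02·0.9 + 0.83438·0.1 = 0.101438
Posterior = 0.083438 / 0.101438 ≈ 0.8226

P(minor quake | spike) ≈ 0.5533; P(minor quake | spike, ¬nearby quarry blast) ≈ 0.8226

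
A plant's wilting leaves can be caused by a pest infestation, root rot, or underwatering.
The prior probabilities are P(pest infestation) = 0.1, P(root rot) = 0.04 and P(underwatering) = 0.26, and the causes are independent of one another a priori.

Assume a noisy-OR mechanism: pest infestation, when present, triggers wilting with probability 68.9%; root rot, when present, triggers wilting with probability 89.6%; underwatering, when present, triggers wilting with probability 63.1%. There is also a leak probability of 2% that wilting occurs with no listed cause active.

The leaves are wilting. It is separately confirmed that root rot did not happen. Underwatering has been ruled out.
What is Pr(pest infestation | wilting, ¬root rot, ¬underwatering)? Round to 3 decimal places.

Pr(pest infestation | wilting, ¬root rot, ¬underwatering) ≈ 0.794

Under noisy-OR, P(wilting | causes) = 1 − (1−0.02)·∏(1−qᵢ) over the active causes.
Numerator (weight on configurations with pest infestation): 0.69522·0.1 = 0.069522
Denominator P(wilting | ¬root rot, ¬underwatering): 0.02·0.9 + 0.69522·0.1 = 0.087522
Posterior = 0.069522 / 0.087522 ≈ 0.794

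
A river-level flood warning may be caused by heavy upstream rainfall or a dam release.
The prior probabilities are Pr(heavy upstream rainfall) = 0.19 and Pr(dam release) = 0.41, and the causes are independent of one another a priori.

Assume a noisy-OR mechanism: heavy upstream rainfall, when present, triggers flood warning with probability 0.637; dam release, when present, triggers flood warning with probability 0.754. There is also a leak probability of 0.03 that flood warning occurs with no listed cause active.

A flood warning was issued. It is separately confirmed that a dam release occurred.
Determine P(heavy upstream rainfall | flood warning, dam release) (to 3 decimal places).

Under noisy-OR, P(flood warning | causes) = 1 − (1−0.03)·∏(1−qᵢ) over the active causes.
P(flood warning | dam release) = 0.76138×0.81 + 0.913381×0.19 = 0.616718 + 0.173542 = 0.790260
Of this, 0.173542 comes from 0.913381×0.19 (the heavy upstream rainfall=true cases).
P(heavy upstream rainfall | flood warning, dam release) = 0.173542 / 0.790260 ≈ 0.220

P(heavy upstream rainfall | flood warning, dam release) ≈ 0.220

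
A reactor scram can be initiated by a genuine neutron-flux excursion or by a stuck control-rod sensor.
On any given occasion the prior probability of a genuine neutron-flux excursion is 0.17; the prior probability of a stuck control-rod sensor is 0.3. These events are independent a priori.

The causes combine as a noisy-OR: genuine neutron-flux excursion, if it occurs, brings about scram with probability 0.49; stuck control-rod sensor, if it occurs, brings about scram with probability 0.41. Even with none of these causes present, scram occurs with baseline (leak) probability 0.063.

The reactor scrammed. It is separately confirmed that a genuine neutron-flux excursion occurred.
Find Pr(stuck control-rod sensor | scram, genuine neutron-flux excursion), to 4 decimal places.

Under noisy-OR, P(scram | causes) = 1 − (1−0.063)·∏(1−qᵢ) over the active causes.
By total probability over both values of stuck control-rod sensor:
  P(scram | genuine neutron-flux excursion) = 0.52213×0.7 + 0.718057×0.3
        = 0.365491 + 0.215417 = 0.580908
Keeping only the stuck control-rod sensor-present terms gives 0.215417, so
  P(stuck control-rod sensor | scram, genuine neutron-flux excursion) = 0.215417 / 0.580908 ≈ 0.3708

Pr(stuck control-rod sensor | scram, genuine neutron-flux excursion) ≈ 0.3708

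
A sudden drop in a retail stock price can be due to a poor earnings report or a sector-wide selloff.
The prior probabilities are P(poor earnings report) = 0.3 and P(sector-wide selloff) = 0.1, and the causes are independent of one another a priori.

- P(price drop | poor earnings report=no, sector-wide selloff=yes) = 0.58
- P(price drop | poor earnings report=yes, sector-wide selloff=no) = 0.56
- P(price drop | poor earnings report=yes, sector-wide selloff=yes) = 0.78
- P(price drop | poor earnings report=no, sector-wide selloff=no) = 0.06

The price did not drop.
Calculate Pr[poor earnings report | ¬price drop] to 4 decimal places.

Numerator (weight on configurations with poor earnings report): 0.118800 + 0.006600 = 0.125400
Normalizer over all consistent configurations: 0.94*0.7*0.9 + 0.42*0.7*0.1 + 0.44*0.3*0.9 + 0.22*0.3*0.1 = 0.747000
Posterior = 0.125400 / 0.747000 ≈ 0.1679

Pr[poor earnings report | ¬price drop] ≈ 0.1679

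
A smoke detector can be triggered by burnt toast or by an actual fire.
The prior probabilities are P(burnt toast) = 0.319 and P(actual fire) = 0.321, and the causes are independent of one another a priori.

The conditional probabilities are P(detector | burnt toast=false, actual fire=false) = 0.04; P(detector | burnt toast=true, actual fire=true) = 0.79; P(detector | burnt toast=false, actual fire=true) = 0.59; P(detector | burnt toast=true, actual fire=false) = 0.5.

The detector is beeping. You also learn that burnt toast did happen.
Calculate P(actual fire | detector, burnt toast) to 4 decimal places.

By total probability over both values of actual fire:
  P(detector | burnt toast) = 0.5·0.679 + 0.79·0.321
        = 0.339500 + 0.253590 = 0.593090
Configurations with actual fire contribute 0.253590, so
  P(actual fire | detector, burnt toast) = 0.253590 / 0.593090 ≈ 0.4276

P(actual fire | detector, burnt toast) ≈ 0.4276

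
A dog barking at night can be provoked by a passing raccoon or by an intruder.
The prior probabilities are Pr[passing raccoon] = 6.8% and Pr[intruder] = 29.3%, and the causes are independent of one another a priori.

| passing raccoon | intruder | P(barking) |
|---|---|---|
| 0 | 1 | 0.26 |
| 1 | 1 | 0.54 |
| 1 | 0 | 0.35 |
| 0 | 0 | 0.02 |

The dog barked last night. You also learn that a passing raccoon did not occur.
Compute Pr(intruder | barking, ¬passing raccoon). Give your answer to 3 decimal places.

Pr(intruder | barking, ¬passing raccoon) ≈ 0.843

By total probability over both values of intruder:
  P(barking | ¬passing raccoon) = 0.02×0.707 + 0.26×0.293
        = 0.014140 + 0.076180 = 0.090320
Keeping only the intruder-present terms gives 0.076180, so
  P(intruder | barking, ¬passing raccoon) = 0.076180 / 0.090320 ≈ 0.843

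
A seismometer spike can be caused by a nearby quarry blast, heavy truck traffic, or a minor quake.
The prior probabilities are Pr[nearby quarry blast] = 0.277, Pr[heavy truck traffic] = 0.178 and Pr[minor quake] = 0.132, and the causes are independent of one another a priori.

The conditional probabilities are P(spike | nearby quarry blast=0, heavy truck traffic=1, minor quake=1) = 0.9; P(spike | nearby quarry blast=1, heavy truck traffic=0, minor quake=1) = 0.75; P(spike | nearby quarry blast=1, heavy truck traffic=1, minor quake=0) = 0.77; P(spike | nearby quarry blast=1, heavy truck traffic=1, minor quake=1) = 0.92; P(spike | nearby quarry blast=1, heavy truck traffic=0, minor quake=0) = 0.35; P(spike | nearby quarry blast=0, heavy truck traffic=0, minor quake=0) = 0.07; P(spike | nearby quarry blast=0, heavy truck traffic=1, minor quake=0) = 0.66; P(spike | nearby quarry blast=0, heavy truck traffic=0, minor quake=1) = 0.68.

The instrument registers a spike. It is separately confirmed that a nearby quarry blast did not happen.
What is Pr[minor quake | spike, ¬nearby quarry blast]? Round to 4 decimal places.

Pr[minor quake | spike, ¬nearby quarry blast] ≈ 0.3846

By total probability over the 4 (heavy truck traffic, minor quake) configurations:
  P(spike | ¬nearby quarry blast) = 0.07*0.822*0.868 + 0.68*0.822*0.132 + 0.66*0.178*0.868 + 0.9*0.178*0.132
        = 0.049945 + 0.073783 + 0.101973 + 0.021146 = 0.246847
Configurations with minor quake contribute 0.094929, so
  P(minor quake | spike, ¬nearby quarry blast) = 0.094929 / 0.246847 ≈ 0.3846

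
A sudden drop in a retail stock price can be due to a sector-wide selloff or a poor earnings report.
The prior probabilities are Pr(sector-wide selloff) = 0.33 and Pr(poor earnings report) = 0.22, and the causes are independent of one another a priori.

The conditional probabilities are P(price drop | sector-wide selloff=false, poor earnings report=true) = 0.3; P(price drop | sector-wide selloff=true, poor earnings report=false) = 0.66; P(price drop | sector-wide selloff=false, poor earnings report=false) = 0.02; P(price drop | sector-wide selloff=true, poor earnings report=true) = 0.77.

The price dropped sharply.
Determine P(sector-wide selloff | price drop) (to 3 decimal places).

P(sector-wide selloff | price drop) ≈ 0.805

P(price drop) = 0.02×0.67×0.78 + 0.3×0.67×0.22 + 0.66×0.33×0.78 + 0.77×0.33×0.22 = 0.010452 + 0.044220 + 0.169884 + 0.055902 = 0.280458
The sector-wide selloff-present share is 0.169884 + 0.055902 = 0.225786.
So P(sector-wide selloff | price drop) = 0.225786/0.280458 ≈ 0.805.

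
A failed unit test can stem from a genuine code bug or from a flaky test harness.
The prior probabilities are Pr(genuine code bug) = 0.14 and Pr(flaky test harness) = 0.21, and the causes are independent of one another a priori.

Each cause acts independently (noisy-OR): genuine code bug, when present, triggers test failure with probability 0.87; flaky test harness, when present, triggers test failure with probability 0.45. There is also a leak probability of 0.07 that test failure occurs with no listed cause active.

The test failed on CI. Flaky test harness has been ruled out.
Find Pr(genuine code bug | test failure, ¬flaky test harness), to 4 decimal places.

Pr(genuine code bug | test failure, ¬flaky test harness) ≈ 0.6715

Under noisy-OR, P(test failure | causes) = 1 − (1−0.07)·∏(1−qᵢ) over the active causes.
Weight on genuine code bug=true, given the evidence: 0.8791*0.14 = 0.123074
Denominator P(test failure | ¬flaky test harness): 0.07*0.86 + 0.8791*0.14 = 0.183274
P(genuine code bug | test failure, ¬flaky test harness) = 0.123074/0.183274 ≈ 0.6715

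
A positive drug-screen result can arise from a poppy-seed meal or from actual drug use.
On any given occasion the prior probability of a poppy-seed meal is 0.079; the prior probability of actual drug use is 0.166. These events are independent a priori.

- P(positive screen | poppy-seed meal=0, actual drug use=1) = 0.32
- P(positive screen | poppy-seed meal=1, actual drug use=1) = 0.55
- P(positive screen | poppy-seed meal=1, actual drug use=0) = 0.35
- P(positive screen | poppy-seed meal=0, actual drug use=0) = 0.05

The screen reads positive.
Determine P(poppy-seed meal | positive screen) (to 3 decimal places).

By total probability over the 4 (poppy-seed meal, actual drug use) configurations:
  P(positive screen) = 0.05·0.921·0.834 + 0.32·0.921·0.166 + 0.35·0.079·0.834 + 0.55·0.079·0.166
        = 0.038406 + 0.048924 + 0.023060 + 0.007213 = 0.117603
The terms with poppy-seed meal present sum to 0.030273, so
  P(poppy-seed meal | positive screen) = 0.030273 / 0.117603 ≈ 0.257

P(poppy-seed meal | positive screen) ≈ 0.257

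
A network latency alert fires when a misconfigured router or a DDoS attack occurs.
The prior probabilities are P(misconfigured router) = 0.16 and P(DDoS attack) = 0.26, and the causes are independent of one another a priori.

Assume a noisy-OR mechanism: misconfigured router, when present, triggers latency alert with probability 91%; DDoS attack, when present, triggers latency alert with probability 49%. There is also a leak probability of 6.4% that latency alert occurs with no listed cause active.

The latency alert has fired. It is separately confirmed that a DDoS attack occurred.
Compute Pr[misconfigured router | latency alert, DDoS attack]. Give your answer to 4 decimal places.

Under noisy-OR, P(latency alert | causes) = 1 − (1−0.064)·∏(1−qᵢ) over the active causes.
For the numerator, keep only misconfigured router=true terms: 0.957038·0.16 = 0.153126
The normalizing constant is 0.52264·0.84 + 0.957038·0.16 = 0.592144
P(misconfigured router | latency alert, DDoS attack) = 0.153126/0.592144 ≈ 0.2586

Pr[misconfigured router | latency alert, DDoS attack] ≈ 0.2586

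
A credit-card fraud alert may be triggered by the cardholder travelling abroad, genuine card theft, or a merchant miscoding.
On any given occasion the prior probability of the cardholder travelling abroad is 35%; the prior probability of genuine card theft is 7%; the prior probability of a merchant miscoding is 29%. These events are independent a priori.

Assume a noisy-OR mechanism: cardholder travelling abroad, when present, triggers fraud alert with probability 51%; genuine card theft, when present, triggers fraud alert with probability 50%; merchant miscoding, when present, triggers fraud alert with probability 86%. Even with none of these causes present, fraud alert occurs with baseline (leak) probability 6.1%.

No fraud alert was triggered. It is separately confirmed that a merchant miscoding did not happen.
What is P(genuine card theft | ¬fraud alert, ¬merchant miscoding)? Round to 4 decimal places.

Under noisy-OR, P(fraud alert | causes) = 1 − (1−0.061)·∏(1−qᵢ) over the active causes.
P(¬fraud alert | ¬merchant miscoding) = 0.939*0.65*0.93 + 0.4695*0.65*0.07 + 0.46011*0.35*0.93 + 0.230055*0.35*0.07 = 0.567626 + 0.021362 + 0.149766 + 0.005636 = 0.744390
Restricting to configurations with genuine card theft present: 0.021362 + 0.005636 = 0.026998.
P(genuine card theft | ¬fraud alert, ¬merchant miscoding) = 0.026998 / 0.744390 ≈ 0.0363

P(genuine card theft | ¬fraud alert, ¬merchant miscoding) ≈ 0.0363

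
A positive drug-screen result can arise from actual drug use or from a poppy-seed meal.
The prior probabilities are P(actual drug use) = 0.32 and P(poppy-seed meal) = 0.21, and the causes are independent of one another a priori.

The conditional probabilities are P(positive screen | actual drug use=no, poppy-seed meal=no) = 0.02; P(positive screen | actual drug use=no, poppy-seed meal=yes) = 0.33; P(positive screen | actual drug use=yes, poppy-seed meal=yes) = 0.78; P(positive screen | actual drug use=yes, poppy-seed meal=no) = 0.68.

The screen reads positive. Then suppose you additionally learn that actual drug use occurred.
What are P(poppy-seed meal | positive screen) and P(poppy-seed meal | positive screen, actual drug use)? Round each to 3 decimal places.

By total probability over the 4 (actual drug use, poppy-seed meal) configurations:
  P(positive screen) = 0.02×0.68×0.79 + 0.33×0.68×0.21 + 0.68×0.32×0.79 + 0.78×0.32×0.21
        = 0.010744 + 0.047124 + 0.171904 + 0.052416 = 0.282188
Configurations with poppy-seed meal contribute 0.099540, so
  P(poppy-seed meal | positive screen) = 0.099540 / 0.282188 ≈ 0.353

Now also conditioning on actual drug use=true:
For the numerator, keep only poppy-seed meal=true terms: 0.78*0.21 = 0.163800
Normalizer over all consistent configurations: 0.68*0.79 + 0.78*0.21 = 0.701000
P(poppy-seed meal | positive screen, actual drug use) = 0.163800/0.701000 ≈ 0.234

P(poppy-seed meal | positive screen) ≈ 0.353; P(poppy-seed meal | positive screen, actual drug use) ≈ 0.234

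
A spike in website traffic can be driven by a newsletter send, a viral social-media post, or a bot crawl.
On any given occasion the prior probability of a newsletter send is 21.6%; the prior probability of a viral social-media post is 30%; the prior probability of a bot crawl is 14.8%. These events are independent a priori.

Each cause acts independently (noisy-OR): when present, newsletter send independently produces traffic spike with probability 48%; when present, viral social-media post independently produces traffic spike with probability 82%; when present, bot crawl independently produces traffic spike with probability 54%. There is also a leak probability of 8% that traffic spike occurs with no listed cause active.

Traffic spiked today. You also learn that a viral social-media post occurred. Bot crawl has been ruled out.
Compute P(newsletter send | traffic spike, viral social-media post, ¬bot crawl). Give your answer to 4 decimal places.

P(newsletter send | traffic spike, viral social-media post, ¬bot crawl) ≈ 0.2318

Under noisy-OR, P(traffic spike | causes) = 1 − (1−0.08)·∏(1−qᵢ) over the active causes.
By total probability over both values of newsletter send:
  P(traffic spike | viral social-media post, ¬bot crawl) = 0.8344*0.784 + 0.913888*0.216
        = 0.654170 + 0.197400 = 0.851570
Configurations with newsletter send contribute 0.197400, so
  P(newsletter send | traffic spike, viral social-media post, ¬bot crawl) = 0.197400 / 0.851570 ≈ 0.2318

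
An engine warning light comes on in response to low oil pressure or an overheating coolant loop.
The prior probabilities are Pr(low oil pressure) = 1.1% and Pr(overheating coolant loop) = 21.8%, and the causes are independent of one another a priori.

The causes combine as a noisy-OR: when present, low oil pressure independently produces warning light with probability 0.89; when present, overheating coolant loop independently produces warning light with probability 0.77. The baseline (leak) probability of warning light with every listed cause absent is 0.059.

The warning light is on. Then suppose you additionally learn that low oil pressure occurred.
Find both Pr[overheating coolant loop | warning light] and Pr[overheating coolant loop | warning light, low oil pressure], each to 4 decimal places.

Pr[overheating coolant loop | warning light] ≈ 0.7625; Pr[overheating coolant loop | warning light, low oil pressure] ≈ 0.2329

Under noisy-OR, P(warning light | causes) = 1 − (1−0.059)·∏(1−qᵢ) over the active causes.
By total probability over the 4 (low oil pressure, overheating coolant loop) configurations:
  P(warning light) = 0.059×0.989×0.782 + 0.78357×0.989×0.218 + 0.89649×0.011×0.782 + 0.976193×0.011×0.218
        = 0.045630 + 0.168939 + 0.007712 + 0.002341 = 0.224622
Configurations with overheating coolant loop contribute 0.171280, so
  P(overheating coolant loop | warning light) = 0.171280 / 0.224622 ≈ 0.7625

With the extra evidence:
P(warning light | low oil pressure) = 0.89649*0.782 + 0.976193*0.218 = 0.701055 + 0.212810 = 0.913865
Of this, 0.212810 comes from 0.976193*0.218 (the overheating coolant loop=true cases).
Hence the posterior is 0.212810/0.913865 ≈ 0.2329.
This is intercausal reasoning (explaining away): once low oil pressure accounts for the warning light, overheating coolant loop becomes less likely.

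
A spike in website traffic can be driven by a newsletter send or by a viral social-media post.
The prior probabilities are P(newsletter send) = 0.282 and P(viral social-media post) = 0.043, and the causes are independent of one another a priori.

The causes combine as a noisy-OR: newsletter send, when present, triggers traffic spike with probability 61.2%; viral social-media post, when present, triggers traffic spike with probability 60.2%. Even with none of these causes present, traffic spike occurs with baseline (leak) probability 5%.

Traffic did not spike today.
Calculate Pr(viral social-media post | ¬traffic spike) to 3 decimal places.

Pr(viral social-media post | ¬traffic spike) ≈ 0.018

Under noisy-OR, P(traffic spike | causes) = 1 − (1−0.05)·∏(1−qᵢ) over the active causes.
Sum P(¬traffic spike|·) weighted by the priors over the 4 (newsletter send, viral social-media post) configurations:
  P(¬traffic spike) = 0.95×0.718×0.957 + 0.3781×0.718×0.043 + 0.3686×0.282×0.957 + 0.146703×0.282×0.043
        = 0.652770 + 0.011673 + 0.099476 + 0.001779 = 0.765698
Keeping only the viral social-media post-present terms gives 0.013452, so
  P(viral social-media post | ¬traffic spike) = 0.013452 / 0.765698 ≈ 0.018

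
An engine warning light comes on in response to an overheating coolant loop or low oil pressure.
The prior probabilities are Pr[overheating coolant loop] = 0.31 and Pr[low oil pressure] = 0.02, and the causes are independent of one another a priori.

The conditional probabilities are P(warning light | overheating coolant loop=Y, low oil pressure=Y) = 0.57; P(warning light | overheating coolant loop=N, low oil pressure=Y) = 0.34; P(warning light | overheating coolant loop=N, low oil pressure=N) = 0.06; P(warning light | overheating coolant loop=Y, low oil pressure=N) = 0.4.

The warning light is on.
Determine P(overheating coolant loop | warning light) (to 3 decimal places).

P(overheating coolant loop | warning light) ≈ 0.734

For the numerator, keep only overheating coolant loop=true terms: 0.121520 + 0.003534 = 0.125054
Denominator P(warning light): 0.06*0.69*0.98 + 0.34*0.69*0.02 + 0.4*0.31*0.98 + 0.57*0.31*0.02 = 0.170318
Posterior = 0.125054 / 0.170318 ≈ 0.734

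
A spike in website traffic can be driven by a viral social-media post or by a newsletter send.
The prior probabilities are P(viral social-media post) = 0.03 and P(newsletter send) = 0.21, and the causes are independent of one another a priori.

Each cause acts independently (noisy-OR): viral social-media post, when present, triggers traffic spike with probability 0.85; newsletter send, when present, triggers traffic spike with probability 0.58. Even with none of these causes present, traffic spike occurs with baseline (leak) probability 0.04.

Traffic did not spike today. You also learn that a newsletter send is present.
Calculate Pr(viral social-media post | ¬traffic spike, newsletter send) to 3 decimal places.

Under noisy-OR, P(traffic spike | causes) = 1 − (1−0.04)·∏(1−qᵢ) over the active causes.
P(¬traffic spike | newsletter send) = 0.4032×0.97 + 0.06048×0.03 = 0.391104 + 0.001814 = 0.392918
The viral social-media post-present share is 0.06048×0.03 = 0.001814.
P(viral social-media post | ¬traffic spike, newsletter send) = 0.001814 / 0.392918 ≈ 0.005

Pr(viral social-media post | ¬traffic spike, newsletter send) ≈ 0.005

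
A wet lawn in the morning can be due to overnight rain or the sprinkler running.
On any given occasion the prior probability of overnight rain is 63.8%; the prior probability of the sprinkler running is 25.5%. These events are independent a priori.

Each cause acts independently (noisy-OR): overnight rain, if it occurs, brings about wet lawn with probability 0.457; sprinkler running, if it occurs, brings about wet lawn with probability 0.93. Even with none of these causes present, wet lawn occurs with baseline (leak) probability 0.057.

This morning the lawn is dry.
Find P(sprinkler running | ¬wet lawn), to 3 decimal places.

Under noisy-OR, P(wet lawn | causes) = 1 − (1−0.057)·∏(1−qᵢ) over the active causes.
For the numerator, keep only sprinkler running=true terms: 0.006093 + 0.005831 = 0.011924
Normalizer over all consistent configurations: 0.943*0.362*0.745 + 0.06601*0.362*0.255 + 0.512049*0.638*0.745 + 0.035843*0.638*0.255 = 0.509624
Posterior = 0.011924 / 0.509624 ≈ 0.023

P(sprinkler running | ¬wet lawn) ≈ 0.023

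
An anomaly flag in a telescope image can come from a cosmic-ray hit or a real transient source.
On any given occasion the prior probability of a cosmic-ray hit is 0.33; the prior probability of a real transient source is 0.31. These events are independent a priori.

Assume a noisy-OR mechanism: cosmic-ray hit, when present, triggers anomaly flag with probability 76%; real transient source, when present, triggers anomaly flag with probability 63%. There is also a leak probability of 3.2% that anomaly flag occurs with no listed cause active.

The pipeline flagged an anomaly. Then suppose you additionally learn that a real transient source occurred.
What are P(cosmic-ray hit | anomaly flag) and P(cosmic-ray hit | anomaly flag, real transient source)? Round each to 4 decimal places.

Under noisy-OR, P(anomaly flag | causes) = 1 − (1−0.032)·∏(1−qᵢ) over the active causes.
Numerator (weight on configurations with cosmic-ray hit): 0.174801 + 0.093506 = 0.268307
Normalizer over all consistent configurations: 0.032×0.67×0.69 + 0.64184×0.67×0.31 + 0.76768×0.33×0.69 + 0.914042×0.33×0.31 = 0.416411
P(cosmic-ray hit | anomaly flag) = 0.268307/0.416411 ≈ 0.6443

With the extra evidence:
Enumerate both values of cosmic-ray hit and weight by the priors:
  P(anomaly flag | real transient source) = 0.64184·0.67 + 0.914042·0.33
        = 0.430033 + 0.301634 = 0.731667
Keeping only the cosmic-ray hit-present terms gives 0.301634, so
  P(cosmic-ray hit | anomaly flag, real transient source) = 0.301634 / 0.731667 ≈ 0.4123

P(cosmic-ray hit | anomaly flag) ≈ 0.6443; P(cosmic-ray hit | anomaly flag, real transient source) ≈ 0.4123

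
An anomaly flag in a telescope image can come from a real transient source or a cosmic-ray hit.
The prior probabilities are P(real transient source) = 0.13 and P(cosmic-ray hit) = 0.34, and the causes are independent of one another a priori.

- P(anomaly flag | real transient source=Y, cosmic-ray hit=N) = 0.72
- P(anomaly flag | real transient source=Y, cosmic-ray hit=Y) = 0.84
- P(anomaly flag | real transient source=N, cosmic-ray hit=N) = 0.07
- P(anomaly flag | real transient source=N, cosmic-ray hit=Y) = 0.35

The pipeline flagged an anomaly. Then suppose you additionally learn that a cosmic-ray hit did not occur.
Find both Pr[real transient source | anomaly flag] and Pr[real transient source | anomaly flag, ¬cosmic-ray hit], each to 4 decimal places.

Pr[real transient source | anomaly flag] ≈ 0.4076; Pr[real transient source | anomaly flag, ¬cosmic-ray hit] ≈ 0.6058

Sum P(anomaly flag|·) weighted by the priors over the 4 (real transient source, cosmic-ray hit) configurations:
  P(anomaly flag) = 0.07·0.87·0.66 + 0.35·0.87·0.34 + 0.72·0.13·0.66 + 0.84·0.13·0.34
        = 0.040194 + 0.103530 + 0.061776 + 0.037128 = 0.242628
Configurations with real transient source contribute 0.098904, so
  P(real transient source | anomaly flag) = 0.098904 / 0.242628 ≈ 0.4076

With the extra evidence:
P(anomaly flag | ¬cosmic-ray hit) = 0.07×0.87 + 0.72×0.13 = 0.060900 + 0.093600 = 0.154500
The real transient source-present share is 0.72×0.13 = 0.093600.
So P(real transient source | anomaly flag, ¬cosmic-ray hit) = 0.093600/0.154500 ≈ 0.6058.
With cosmic-ray hit excluded, real transient source must carry more of the explanatory weight for the anomaly flag.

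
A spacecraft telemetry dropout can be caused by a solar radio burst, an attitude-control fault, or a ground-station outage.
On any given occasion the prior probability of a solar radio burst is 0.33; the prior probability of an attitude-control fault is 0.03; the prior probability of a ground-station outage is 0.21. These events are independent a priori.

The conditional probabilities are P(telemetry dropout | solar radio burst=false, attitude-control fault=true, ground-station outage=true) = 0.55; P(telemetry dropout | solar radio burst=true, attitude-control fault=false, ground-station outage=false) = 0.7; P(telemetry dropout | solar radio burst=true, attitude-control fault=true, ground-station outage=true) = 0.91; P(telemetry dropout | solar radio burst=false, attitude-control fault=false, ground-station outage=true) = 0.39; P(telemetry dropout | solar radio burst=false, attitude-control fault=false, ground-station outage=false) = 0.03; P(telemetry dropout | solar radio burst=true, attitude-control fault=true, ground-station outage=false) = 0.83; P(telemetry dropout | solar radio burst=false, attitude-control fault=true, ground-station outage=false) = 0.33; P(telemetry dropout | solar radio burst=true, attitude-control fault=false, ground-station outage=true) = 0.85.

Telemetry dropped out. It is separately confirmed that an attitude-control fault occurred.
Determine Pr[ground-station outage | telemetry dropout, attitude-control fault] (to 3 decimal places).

Enumerate the 4 (solar radio burst, ground-station outage) configurations and weight by the priors:
  P(telemetry dropout | attitude-control fault) = 0.33*0.67*0.79 + 0.55*0.67*0.21 + 0.83*0.33*0.79 + 0.91*0.33*0.21
        = 0.174669 + 0.077385 + 0.216381 + 0.063063 = 0.531498
Keeping only the ground-station outage-present terms gives 0.140448, so
  P(ground-station outage | telemetry dropout, attitude-control fault) = 0.140448 / 0.531498 ≈ 0.264

Pr[ground-station outage | telemetry dropout, attitude-control fault] ≈ 0.264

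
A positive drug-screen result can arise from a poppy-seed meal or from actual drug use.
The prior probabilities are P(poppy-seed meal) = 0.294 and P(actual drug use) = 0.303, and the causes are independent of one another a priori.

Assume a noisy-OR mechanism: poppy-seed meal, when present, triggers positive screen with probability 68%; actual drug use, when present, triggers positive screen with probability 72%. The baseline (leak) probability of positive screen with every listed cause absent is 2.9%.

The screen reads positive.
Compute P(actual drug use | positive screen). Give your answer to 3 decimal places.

Under noisy-OR, P(positive screen | causes) = 1 − (1−0.029)·∏(1−qᵢ) over the active causes.
By total probability over the 4 (poppy-seed meal, actual drug use) configurations:
  P(positive screen) = 0.029*0.706*0.697 + 0.72812*0.706*0.303 + 0.68928*0.294*0.697 + 0.912998*0.294*0.303
        = 0.014270 + 0.155758 + 0.141246 + 0.081332 = 0.392606
Configurations with actual drug use contribute 0.237090, so
  P(actual drug use | positive screen) = 0.237090 / 0.392606 ≈ 0.604

P(actual drug use | positive screen) ≈ 0.604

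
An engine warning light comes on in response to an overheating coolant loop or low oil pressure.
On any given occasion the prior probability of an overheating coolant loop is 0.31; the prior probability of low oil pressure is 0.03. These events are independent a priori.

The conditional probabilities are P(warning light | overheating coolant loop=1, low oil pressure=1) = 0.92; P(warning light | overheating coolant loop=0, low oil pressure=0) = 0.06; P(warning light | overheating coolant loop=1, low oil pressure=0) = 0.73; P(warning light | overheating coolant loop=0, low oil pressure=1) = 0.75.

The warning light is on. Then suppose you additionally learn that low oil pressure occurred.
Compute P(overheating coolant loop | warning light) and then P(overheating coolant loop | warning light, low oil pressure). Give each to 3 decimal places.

P(overheating coolant loop | warning light) ≈ 0.804; P(overheating coolant loop | warning light, low oil pressure) ≈ 0.355

P(warning light) = 0.06·0.69·0.97 + 0.75·0.69·0.03 + 0.73·0.31·0.97 + 0.92·0.31·0.03 = 0.040158 + 0.015525 + 0.219511 + 0.008556 = 0.283750
Of this, 0.228067 comes from 0.219511 + 0.008556 (the overheating coolant loop=true cases).
P(overheating coolant loop | warning light) = 0.228067 / 0.283750 ≈ 0.804

With the extra evidence:
For the numerator, keep only overheating coolant loop=true terms: 0.92·0.31 = 0.285200
The normalizing constant is 0.75·0.69 + 0.92·0.31 = 0.802700
P(overheating coolant loop | warning light, low oil pressure) = 0.285200/0.802700 ≈ 0.355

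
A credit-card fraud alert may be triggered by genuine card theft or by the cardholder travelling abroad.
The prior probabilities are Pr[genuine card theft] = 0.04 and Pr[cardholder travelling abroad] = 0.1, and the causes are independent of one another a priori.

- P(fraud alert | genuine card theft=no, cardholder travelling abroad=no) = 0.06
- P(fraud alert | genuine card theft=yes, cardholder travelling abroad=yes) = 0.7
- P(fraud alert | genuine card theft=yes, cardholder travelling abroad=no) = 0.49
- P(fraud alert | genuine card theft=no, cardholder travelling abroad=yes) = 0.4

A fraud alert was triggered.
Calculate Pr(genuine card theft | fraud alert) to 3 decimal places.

P(fraud alert) = 0.06*0.96*0.9 + 0.4*0.96*0.1 + 0.49*0.04*0.9 + 0.7*0.04*0.1 = 0.051840 + 0.038400 + 0.017640 + 0.002800 = 0.110680
The genuine card theft-present share is 0.017640 + 0.002800 = 0.020440.
So P(genuine card theft | fraud alert) = 0.020440/0.110680 ≈ 0.185.

Pr(genuine card theft | fraud alert) ≈ 0.185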